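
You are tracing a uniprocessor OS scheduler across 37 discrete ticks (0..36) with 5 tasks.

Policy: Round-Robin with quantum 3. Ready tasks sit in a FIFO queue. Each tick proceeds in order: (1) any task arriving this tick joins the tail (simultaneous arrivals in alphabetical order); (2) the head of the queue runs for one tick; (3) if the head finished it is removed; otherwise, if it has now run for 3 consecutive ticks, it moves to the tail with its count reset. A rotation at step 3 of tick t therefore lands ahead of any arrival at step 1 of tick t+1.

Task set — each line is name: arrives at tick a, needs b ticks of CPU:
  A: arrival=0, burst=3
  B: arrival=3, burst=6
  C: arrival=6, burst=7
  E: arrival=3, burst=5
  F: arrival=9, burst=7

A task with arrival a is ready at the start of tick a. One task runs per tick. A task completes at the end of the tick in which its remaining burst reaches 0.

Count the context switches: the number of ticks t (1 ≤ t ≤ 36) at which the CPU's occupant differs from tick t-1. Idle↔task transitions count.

context switches = 11

t=0: queue=[A] q_used=0 → run A
t=1: queue=[A] q_used=1 → run A
t=2: queue=[A] q_used=2 → run A
t=3: queue=[B,E] q_used=0 → run B
t=4: queue=[B,E] q_used=1 → run B
t=5: queue=[B,E] q_used=2 → run B
t=6: queue=[E,B,C] q_used=0 → run E
t=7: queue=[E,B,C] q_used=1 → run E
t=8: queue=[E,B,C] q_used=2 → run E
t=9: queue=[B,C,E,F] q_used=0 → run B
t=10: queue=[B,C,E,F] q_used=1 → run B
t=11: queue=[B,C,E,F] q_used=2 → run B
t=12: queue=[C,E,F] q_used=0 → run C
t=13: queue=[C,E,F] q_used=1 → run C
t=14: queue=[C,E,F] q_used=2 → run C
t=15: queue=[E,F,C] q_used=0 → run E
t=16: queue=[E,F,C] q_used=1 → run E
t=17: queue=[F,C] q_used=0 → run F
t=18: queue=[F,C] q_used=1 → run F
t=19: queue=[F,C] q_used=2 → run F
t=20: queue=[C,F] q_used=0 → run C
t=21: queue=[C,F] q_used=1 → run C
t=22: queue=[C,F] q_used=2 → run C
t=23: queue=[F,C] q_used=0 → run F
t=24: queue=[F,C] q_used=1 → run F
t=25: queue=[F,C] q_used=2 → run F
t=26: queue=[C,F] q_used=0 → run C
t=27: queue=[F] q_used=0 → run F
t=28: (idle)
t=29: (idle)
t=30: (idle)
t=31: (idle)
t=32: (idle)
t=33: (idle)
t=34: (idle)
t=35: (idle)
t=36: (idle)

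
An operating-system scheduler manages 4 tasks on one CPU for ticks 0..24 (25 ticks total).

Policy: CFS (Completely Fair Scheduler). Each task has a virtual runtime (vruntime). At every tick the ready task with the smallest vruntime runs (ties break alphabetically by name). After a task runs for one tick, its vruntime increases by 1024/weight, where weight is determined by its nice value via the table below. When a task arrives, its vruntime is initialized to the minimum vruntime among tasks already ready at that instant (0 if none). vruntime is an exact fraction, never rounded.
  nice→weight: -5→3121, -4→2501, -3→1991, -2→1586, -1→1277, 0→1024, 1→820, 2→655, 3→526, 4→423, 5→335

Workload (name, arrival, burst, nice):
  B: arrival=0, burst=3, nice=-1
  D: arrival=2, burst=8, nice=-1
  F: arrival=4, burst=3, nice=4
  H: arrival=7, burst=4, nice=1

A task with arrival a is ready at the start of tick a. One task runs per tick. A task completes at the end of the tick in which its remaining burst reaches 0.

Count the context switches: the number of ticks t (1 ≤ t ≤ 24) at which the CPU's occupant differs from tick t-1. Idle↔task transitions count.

context switches = 13

t=0: vr[B=0] → run B
t=1: vr[B=1024/1277] → run B
t=2: vr[B=2048/1277 D=2048/1277] → run B
t=3: vr[D=2048/1277] → run D
t=4: vr[D=3072/1277 F=3072/1277] → run D
t=5: vr[D=4096/1277 F=3072/1277] → run F
t=6: vr[D=4096/1277 F=2607104/540171] → run D
t=7: vr[D=5120/1277 F=2607104/540171 H=5120/1277] → run D
t=8: vr[D=6144/1277 F=2607104/540171 H=5120/1277] → run H
t=9: vr[D=6144/1277 F=2607104/540171 H=1376512/261785] → run D
t=10: vr[D=7168/1277 F=2607104/540171 H=1376512/261785] → run F
t=11: vr[D=7168/1277 F=3914752/540171 H=1376512/261785] → run H
t=12: vr[D=7168/1277 F=3914752/540171 H=1703424/261785] → run D
t=13: vr[D=8192/1277 F=3914752/540171 H=1703424/261785] → run D
t=14: vr[D=9216/1277 F=3914752/540171 H=1703424/261785] → run H
t=15: vr[D=9216/1277 F=3914752/540171 H=2030336/261785] → run D
t=16: vr[F=3914752/540171 H=2030336/261785] → run F
t=17: vr[H=2030336/261785] → run H
t=18: (idle)
t=19: (idle)
t=20: (idle)
t=21: (idle)
t=22: (idle)
t=23: (idle)
t=24: (idle)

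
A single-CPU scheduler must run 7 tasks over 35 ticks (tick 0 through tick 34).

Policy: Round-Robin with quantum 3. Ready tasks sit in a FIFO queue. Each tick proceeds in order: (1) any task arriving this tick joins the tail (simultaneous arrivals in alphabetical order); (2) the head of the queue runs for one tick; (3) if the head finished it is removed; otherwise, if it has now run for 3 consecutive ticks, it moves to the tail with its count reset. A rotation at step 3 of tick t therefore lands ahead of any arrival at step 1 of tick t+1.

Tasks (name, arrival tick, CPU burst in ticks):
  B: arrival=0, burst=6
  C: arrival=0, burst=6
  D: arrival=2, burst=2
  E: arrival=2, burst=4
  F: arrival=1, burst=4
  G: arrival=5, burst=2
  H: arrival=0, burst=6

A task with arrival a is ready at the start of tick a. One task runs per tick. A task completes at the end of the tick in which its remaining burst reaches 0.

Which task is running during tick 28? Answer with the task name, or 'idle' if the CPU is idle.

t=0: queue=[B,C,H] q_used=0 → run B
t=1: queue=[B,C,H,F] q_used=1 → run B
t=2: queue=[B,C,H,F,D,E] q_used=2 → run B
t=3: queue=[C,H,F,D,E,B] q_used=0 → run C
t=4: queue=[C,H,F,D,E,B] q_used=1 → run C
t=5: queue=[C,H,F,D,E,B,G] q_used=2 → run C
t=6: queue=[H,F,D,E,B,G,C] q_used=0 → run H
t=7: queue=[H,F,D,E,B,G,C] q_used=1 → run H
t=8: queue=[H,F,D,E,B,G,C] q_used=2 → run H
t=9: queue=[F,D,E,B,G,C,H] q_used=0 → run F
t=10: queue=[F,D,E,B,G,C,H] q_used=1 → run F
t=11: queue=[F,D,E,B,G,C,H] q_used=2 → run F
t=12: queue=[D,E,B,G,C,H,F] q_used=0 → run D
t=13: queue=[D,E,B,G,C,H,F] q_used=1 → run D
t=14: queue=[E,B,G,C,H,F] q_used=0 → run E
t=15: queue=[E,B,G,C,H,F] q_used=1 → run E
t=16: queue=[E,B,G,C,H,F] q_used=2 → run E
t=17: queue=[B,G,C,H,F,E] q_used=0 → run B
t=18: queue=[B,G,C,H,F,E] q_used=1 → run B
t=19: queue=[B,G,C,H,F,E] q_used=2 → run B
t=20: queue=[G,C,H,F,E] q_used=0 → run G
t=21: queue=[G,C,H,F,E] q_used=1 → run G
t=22: queue=[C,H,F,E] q_used=0 → run C
t=23: queue=[C,H,F,E] q_used=1 → run C
t=24: queue=[C,H,F,E] q_used=2 → run C
t=25: queue=[H,F,E] q_used=0 → run H
t=26: queue=[H,F,E] q_used=1 → run H
t=27: queue=[H,F,E] q_used=2 → run H
t=28: queue=[F,E] q_used=0 → run F
t=29: queue=[E] q_used=0 → run E
t=30: (idle)
t=31: (idle)
t=32: (idle)
t=33: (idle)
t=34: (idle)

running at tick 28 = F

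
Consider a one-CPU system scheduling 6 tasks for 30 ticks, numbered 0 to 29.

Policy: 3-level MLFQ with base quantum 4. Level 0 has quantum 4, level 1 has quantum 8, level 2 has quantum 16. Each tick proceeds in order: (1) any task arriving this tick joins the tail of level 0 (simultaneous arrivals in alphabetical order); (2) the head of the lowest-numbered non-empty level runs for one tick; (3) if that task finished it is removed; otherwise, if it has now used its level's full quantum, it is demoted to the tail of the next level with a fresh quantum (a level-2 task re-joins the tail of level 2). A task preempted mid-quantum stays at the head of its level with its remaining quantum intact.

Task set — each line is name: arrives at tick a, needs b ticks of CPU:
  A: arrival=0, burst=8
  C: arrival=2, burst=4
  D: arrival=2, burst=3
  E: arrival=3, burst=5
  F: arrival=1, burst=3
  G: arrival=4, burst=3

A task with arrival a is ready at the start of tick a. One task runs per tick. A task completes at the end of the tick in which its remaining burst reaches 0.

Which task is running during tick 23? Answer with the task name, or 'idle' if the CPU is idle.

running at tick 23 = A

t=0: L0/L1/L2 = A/-/- → run A
t=1: L0/L1/L2 = AF/-/- → run A
t=2: L0/L1/L2 = AFCD/-/- → run A
t=3: L0/L1/L2 = AFCDE/-/- → run A
t=4: L0/L1/L2 = FCDEG/A/- → run F
t=5: L0/L1/L2 = FCDEG/A/- → run F
t=6: L0/L1/L2 = FCDEG/A/- → run F
t=7: L0/L1/L2 = CDEG/A/- → run C
t=8: L0/L1/L2 = CDEG/A/- → run C
t=9: L0/L1/L2 = CDEG/A/- → run C
t=10: L0/L1/L2 = CDEG/A/- → run C
t=11: L0/L1/L2 = DEG/A/- → run D
t=12: L0/L1/L2 = DEG/A/- → run D
t=13: L0/L1/L2 = DEG/A/- → run D
t=14: L0/L1/L2 = EG/A/- → run E
t=15: L0/L1/L2 = EG/A/- → run E
t=16: L0/L1/L2 = EG/A/- → run E
t=17: L0/L1/L2 = EG/A/- → run E
t=18: L0/L1/L2 = G/AE/- → run G
t=19: L0/L1/L2 = G/AE/- → run G
t=20: L0/L1/L2 = G/AE/- → run G
t=21: L0/L1/L2 = -/AE/- → run A
t=22: L0/L1/L2 = -/AE/- → run A
t=23: L0/L1/L2 = -/AE/- → run A
t=24: L0/L1/L2 = -/AE/- → run A
t=25: L0/L1/L2 = -/E/- → run E
t=26: (idle)
t=27: (idle)
t=28: (idle)
t=29: (idle)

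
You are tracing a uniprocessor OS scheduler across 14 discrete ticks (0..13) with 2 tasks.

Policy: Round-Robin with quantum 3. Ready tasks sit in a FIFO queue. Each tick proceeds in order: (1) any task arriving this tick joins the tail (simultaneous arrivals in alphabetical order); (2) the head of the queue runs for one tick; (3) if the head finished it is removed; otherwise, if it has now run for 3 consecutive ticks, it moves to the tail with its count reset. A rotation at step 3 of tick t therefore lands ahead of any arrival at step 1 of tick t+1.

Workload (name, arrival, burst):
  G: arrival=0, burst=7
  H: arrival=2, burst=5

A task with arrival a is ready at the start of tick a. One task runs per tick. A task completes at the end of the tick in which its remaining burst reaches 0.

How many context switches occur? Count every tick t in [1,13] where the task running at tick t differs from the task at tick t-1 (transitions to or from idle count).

context switches = 5

t=0: queue=[G] q_used=0 → run G
t=1: queue=[G] q_used=1 → run G
t=2: queue=[G,H] q_used=2 → run G
t=3: queue=[H,G] q_used=0 → run H
t=4: queue=[H,G] q_used=1 → run H
t=5: queue=[H,G] q_used=2 → run H
t=6: queue=[G,H] q_used=0 → run G
t=7: queue=[G,H] q_used=1 → run G
t=8: queue=[G,H] q_used=2 → run G
t=9: queue=[H,G] q_used=0 → run H
t=10: queue=[H,G] q_used=1 → run H
t=11: queue=[G] q_used=0 → run G
t=12: (idle)
t=13: (idle)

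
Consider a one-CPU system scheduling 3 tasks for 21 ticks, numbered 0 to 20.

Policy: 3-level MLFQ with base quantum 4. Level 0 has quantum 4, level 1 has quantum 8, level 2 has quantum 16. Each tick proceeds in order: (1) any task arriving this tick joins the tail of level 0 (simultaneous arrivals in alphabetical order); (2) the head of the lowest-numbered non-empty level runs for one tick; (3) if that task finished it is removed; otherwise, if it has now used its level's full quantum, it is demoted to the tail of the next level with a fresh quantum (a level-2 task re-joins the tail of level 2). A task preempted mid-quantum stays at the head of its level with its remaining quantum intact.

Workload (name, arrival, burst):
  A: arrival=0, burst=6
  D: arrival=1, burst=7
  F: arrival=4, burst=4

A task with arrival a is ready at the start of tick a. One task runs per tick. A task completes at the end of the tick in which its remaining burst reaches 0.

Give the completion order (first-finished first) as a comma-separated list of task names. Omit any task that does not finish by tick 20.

completion order = F, A, D

t=0: L0/L1/L2 = A/-/- → run A
t=1: L0/L1/L2 = AD/-/- → run A
t=2: L0/L1/L2 = AD/-/- → run A
t=3: L0/L1/L2 = AD/-/- → run A
t=4: L0/L1/L2 = DF/A/- → run D
t=5: L0/L1/L2 = DF/A/- → run D
t=6: L0/L1/L2 = DF/A/- → run D
t=7: L0/L1/L2 = DF/A/- → run D
t=8: L0/L1/L2 = F/AD/- → run F
t=9: L0/L1/L2 = F/AD/- → run F
t=10: L0/L1/L2 = F/AD/- → run F
t=11: L0/L1/L2 = F/AD/- → run F
t=12: L0/L1/L2 = -/AD/- → run A
t=13: L0/L1/L2 = -/AD/- → run A
t=14: L0/L1/L2 = -/D/- → run D
t=15: L0/L1/L2 = -/D/- → run D
t=16: L0/L1/L2 = -/D/- → run D
t=17: (idle)
t=18: (idle)
t=19: (idle)
t=20: (idle)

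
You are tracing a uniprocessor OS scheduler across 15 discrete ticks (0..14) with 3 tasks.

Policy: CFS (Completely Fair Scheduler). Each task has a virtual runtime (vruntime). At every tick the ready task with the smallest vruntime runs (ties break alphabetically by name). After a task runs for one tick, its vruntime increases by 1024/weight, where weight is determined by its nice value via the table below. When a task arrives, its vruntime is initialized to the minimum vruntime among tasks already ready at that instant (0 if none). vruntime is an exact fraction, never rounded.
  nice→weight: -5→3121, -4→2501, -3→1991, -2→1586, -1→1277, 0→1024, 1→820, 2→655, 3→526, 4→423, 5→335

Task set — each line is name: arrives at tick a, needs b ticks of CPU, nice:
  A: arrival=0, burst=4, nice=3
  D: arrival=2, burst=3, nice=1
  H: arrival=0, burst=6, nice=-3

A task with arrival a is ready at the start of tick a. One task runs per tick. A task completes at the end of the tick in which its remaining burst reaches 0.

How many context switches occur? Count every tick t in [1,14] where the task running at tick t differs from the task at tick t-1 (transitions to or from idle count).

context switches = 9

t=0: vr[A=0 H=0] → run A
t=1: vr[A=512/263 H=0] → run H
t=2: vr[A=512/263 D=1024/1991 H=1024/1991] → run D
t=3: vr[A=512/263 D=719616/408155 H=1024/1991] → run H
t=4: vr[A=512/263 D=719616/408155 H=2048/1991] → run H
t=5: vr[A=512/263 D=719616/408155 H=3072/1991] → run H
t=6: vr[A=512/263 D=719616/408155 H=4096/1991] → run D
t=7: vr[A=512/263 D=1229312/408155 H=4096/1991] → run A
t=8: vr[A=1024/263 D=1229312/408155 H=4096/1991] → run H
t=9: vr[A=1024/263 D=1229312/408155 H=5120/1991] → run H
t=10: vr[A=1024/263 D=1229312/408155] → run D
t=11: vr[A=1024/263] → run A
t=12: vr[A=1536/263] → run A
t=13: (idle)
t=14: (idle)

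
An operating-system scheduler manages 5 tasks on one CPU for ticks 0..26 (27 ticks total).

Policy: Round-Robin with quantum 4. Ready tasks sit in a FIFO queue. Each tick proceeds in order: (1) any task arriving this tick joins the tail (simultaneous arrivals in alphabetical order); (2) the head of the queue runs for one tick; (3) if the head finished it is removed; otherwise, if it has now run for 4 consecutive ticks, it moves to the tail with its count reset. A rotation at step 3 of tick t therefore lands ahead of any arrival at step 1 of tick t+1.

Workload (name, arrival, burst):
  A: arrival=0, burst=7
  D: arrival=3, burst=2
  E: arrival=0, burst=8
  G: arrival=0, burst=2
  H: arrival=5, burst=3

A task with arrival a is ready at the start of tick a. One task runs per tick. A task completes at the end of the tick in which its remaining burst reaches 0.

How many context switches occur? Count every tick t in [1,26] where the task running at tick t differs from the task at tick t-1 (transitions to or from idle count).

context switches = 7

t=0: queue=[A,E,G] q_used=0 → run A
t=1: queue=[A,E,G] q_used=1 → run A
t=2: queue=[A,E,G] q_used=2 → run A
t=3: queue=[A,E,G,D] q_used=3 → run A
t=4: queue=[E,G,D,A] q_used=0 → run E
t=5: queue=[E,G,D,A,H] q_used=1 → run E
t=6: queue=[E,G,D,A,H] q_used=2 → run E
t=7: queue=[E,G,D,A,H] q_used=3 → run E
t=8: queue=[G,D,A,H,E] q_used=0 → run G
t=9: queue=[G,D,A,H,E] q_used=1 → run G
t=10: queue=[D,A,H,E] q_used=0 → run D
t=11: queue=[D,A,H,E] q_used=1 → run D
t=12: queue=[A,H,E] q_used=0 → run A
t=13: queue=[A,H,E] q_used=1 → run A
t=14: queue=[A,H,E] q_used=2 → run A
t=15: queue=[H,E] q_used=0 → run H
t=16: queue=[H,E] q_used=1 → run H
t=17: queue=[H,E] q_used=2 → run H
t=18: queue=[E] q_used=0 → run E
t=19: queue=[E] q_used=1 → run E
t=20: queue=[E] q_used=2 → run E
t=21: queue=[E] q_used=3 → run E
t=22: (idle)
t=23: (idle)
t=24: (idle)
t=25: (idle)
t=26: (idle)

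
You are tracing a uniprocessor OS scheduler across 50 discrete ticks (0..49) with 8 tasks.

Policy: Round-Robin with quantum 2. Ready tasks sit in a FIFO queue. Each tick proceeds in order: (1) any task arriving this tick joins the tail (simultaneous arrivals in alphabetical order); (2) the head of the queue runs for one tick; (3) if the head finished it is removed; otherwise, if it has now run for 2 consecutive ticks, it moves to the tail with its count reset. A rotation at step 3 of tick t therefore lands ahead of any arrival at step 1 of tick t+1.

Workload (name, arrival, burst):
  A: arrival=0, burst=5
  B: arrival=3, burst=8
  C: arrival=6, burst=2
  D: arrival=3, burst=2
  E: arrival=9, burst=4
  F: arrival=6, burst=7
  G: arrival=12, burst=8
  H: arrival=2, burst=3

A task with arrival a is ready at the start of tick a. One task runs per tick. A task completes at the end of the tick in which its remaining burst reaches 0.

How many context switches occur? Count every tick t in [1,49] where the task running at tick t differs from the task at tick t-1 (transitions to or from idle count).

context switches = 20

t=0: queue=[A] q_used=0 → run A
t=1: queue=[A] q_used=1 → run A
t=2: queue=[A,H] q_used=0 → run A
t=3: queue=[A,H,B,D] q_used=1 → run A
t=4: queue=[H,B,D,A] q_used=0 → run H
t=5: queue=[H,B,D,A] q_used=1 → run H
t=6: queue=[B,D,A,H,C,F] q_used=0 → run B
t=7: queue=[B,D,A,H,C,F] q_used=1 → run B
t=8: queue=[D,A,H,C,F,B] q_used=0 → run D
t=9: queue=[D,A,H,C,F,B,E] q_used=1 → run D
t=10: queue=[A,H,C,F,B,E] q_used=0 → run A
t=11: queue=[H,C,F,B,E] q_used=0 → run H
t=12: queue=[C,F,B,E,G] q_used=0 → run C
t=13: queue=[C,F,B,E,G] q_used=1 → run C
t=14: queue=[F,B,E,G] q_used=0 → run F
t=15: queue=[F,B,E,G] q_used=1 → run F
t=16: queue=[B,E,G,F] q_used=0 → run B
t=17: queue=[B,E,G,F] q_used=1 → run B
t=18: queue=[E,G,F,B] q_used=0 → run E
t=19: queue=[E,G,F,B] q_used=1 → run E
t=20: queue=[G,F,B,E] q_used=0 → run G
t=21: queue=[G,F,B,E] q_used=1 → run G
t=22: queue=[F,B,E,G] q_used=0 → run F
t=23: queue=[F,B,E,G] q_used=1 → run F
t=24: queue=[B,E,G,F] q_used=0 → run B
t=25: queue=[B,E,G,F] q_used=1 → run B
t=26: queue=[E,G,F,B] q_used=0 → run E
t=27: queue=[E,G,F,B] q_used=1 → run E
t=28: queue=[G,F,B] q_used=0 → run G
t=29: queue=[G,F,B] q_used=1 → run G
t=30: queue=[F,B,G] q_used=0 → run F
t=31: queue=[F,B,G] q_used=1 → run F
t=32: queue=[B,G,F] q_used=0 → run B
t=33: queue=[B,G,F] q_used=1 → run B
t=34: queue=[G,F] q_used=0 → run G
t=35: queue=[G,F] q_used=1 → run G
t=36: queue=[F,G] q_used=0 → run F
t=37: queue=[G] q_used=0 → run G
t=38: queue=[G] q_used=1 → run G
t=39: (idle)
t=40: (idle)
t=41: (idle)
t=42: (idle)
t=43: (idle)
t=44: (idle)
t=45: (idle)
t=46: (idle)
t=47: (idle)
t=48: (idle)
t=49: (idle)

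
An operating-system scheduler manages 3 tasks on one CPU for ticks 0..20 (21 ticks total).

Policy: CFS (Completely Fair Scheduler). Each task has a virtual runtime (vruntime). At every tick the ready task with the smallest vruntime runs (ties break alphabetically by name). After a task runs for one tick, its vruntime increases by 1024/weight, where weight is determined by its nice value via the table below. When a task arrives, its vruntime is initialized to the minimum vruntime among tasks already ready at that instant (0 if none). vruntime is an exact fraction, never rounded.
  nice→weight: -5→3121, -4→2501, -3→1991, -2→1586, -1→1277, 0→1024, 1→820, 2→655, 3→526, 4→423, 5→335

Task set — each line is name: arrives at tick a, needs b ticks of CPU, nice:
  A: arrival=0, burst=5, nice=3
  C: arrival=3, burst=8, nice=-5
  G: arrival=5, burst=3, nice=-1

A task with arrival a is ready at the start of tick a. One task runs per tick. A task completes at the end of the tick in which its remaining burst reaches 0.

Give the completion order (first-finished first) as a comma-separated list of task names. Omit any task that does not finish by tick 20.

completion order = G, A, C

t=0: vr[A=0] → run A
t=1: vr[A=512/263] → run A
t=2: vr[A=1024/263] → run A
t=3: vr[A=1536/263 C=1536/263] → run A
t=4: vr[A=2048/263 C=1536/263] → run C
t=5: vr[A=2048/263 C=5063168/820823 G=5063168/820823] → run C
t=6: vr[A=2048/263 C=5332480/820823 G=5063168/820823] → run G
t=7: vr[A=2048/263 C=5332480/820823 G=7306188288/1048190971] → run C
t=8: vr[A=2048/263 C=5601792/820823 G=7306188288/1048190971] → run C
t=9: vr[A=2048/263 C=5871104/820823 G=7306188288/1048190971] → run G
t=10: vr[A=2048/263 C=5871104/820823 G=8146711040/1048190971] → run C
t=11: vr[A=2048/263 C=6140416/820823 G=8146711040/1048190971] → run C
t=12: vr[A=2048/263 C=6409728/820823 G=8146711040/1048190971] → run G
t=13: vr[A=2048/263 C=6409728/820823] → run A
t=14: vr[C=6409728/820823] → run C
t=15: vr[C=6679040/820823] → run C
t=16: (idle)
t=17: (idle)
t=18: (idle)
t=19: (idle)
t=20: (idle)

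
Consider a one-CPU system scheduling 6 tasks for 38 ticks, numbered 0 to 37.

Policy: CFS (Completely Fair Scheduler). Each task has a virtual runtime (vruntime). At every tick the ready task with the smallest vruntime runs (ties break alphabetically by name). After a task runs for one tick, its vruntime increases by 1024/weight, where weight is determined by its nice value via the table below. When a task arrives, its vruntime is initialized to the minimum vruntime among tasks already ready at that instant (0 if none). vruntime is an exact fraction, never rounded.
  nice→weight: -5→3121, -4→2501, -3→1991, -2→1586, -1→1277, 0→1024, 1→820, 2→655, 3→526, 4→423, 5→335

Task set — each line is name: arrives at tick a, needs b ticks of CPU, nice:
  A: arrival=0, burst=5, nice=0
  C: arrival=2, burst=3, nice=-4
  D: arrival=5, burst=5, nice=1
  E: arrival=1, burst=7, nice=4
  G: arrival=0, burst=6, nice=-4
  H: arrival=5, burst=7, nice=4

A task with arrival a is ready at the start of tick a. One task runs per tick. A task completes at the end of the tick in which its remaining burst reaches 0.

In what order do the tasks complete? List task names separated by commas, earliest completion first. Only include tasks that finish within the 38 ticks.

t=0: vr[A=0 G=0] → run A
t=1: vr[A=1 E=0 G=0] → run E
t=2: vr[A=1 C=0 E=1024/423 G=0] → run C
t=3: vr[A=1 C=1024/2501 E=1024/423 G=0] → run G
t=4: vr[A=1 C=1024/2501 E=1024/423 G=1024/2501] → run C
t=5: vr[A=1 C=2048/2501 D=1024/2501 E=1024/423 G=1024/2501 H=1024/2501] → run D
t=6: vr[A=1 C=2048/2501 D=20736/12505 E=1024/423 G=1024/2501 H=1024/2501] → run G
t=7: vr[A=1 C=2048/2501 D=20736/12505 E=1024/423 G=2048/2501 H=1024/2501] → run H
t=8: vr[A=1 C=2048/2501 D=20736/12505 E=1024/423 G=2048/2501 H=2994176/1057923] → run C
t=9: vr[A=1 D=20736/12505 E=1024/423 G=2048/2501 H=2994176/1057923] → run G
t=10: vr[A=1 D=20736/12505 E=1024/423 G=3072/2501 H=2994176/1057923] → run A
t=11: vr[A=2 D=20736/12505 E=1024/423 G=3072/2501 H=2994176/1057923] → run G
t=12: vr[A=2 D=20736/12505 E=1024/423 G=4096/2501 H=2994176/1057923] → run G
t=13: vr[A=2 D=20736/12505 E=1024/423 G=5120/2501 H=2994176/1057923] → run D
t=14: vr[A=2 D=36352/12505 E=1024/423 G=5120/2501 H=2994176/1057923] → run A
t=15: vr[A=3 D=36352/12505 E=1024/423 G=5120/2501 H=2994176/1057923] → run G
t=16: vr[A=3 D=36352/12505 E=1024/423 H=2994176/1057923] → run E
t=17: vr[A=3 D=36352/12505 E=2048/423 H=2994176/1057923] → run H
t=18: vr[A=3 D=36352/12505 E=2048/423 H=5555200/1057923] → run D
t=19: vr[A=3 D=51968/12505 E=2048/423 H=5555200/1057923] → run A
t=20: vr[A=4 D=51968/12505 E=2048/423 H=5555200/1057923] → run A
t=21: vr[D=51968/12505 E=2048/423 H=5555200/1057923] → run D
t=22: vr[D=67584/12505 E=2048/423 H=5555200/1057923] → run E
t=23: vr[D=67584/12505 E=1024/141 H=5555200/1057923] → run H
t=24: vr[D=67584/12505 E=1024/141 H=2705408/352641] → run D
t=25: vr[E=1024/141 H=2705408/352641] → run E
t=26: vr[E=4096/423 H=2705408/352641] → run H
t=27: vr[E=4096/423 H=10677248/1057923] → run E
t=28: vr[E=5120/423 H=10677248/1057923] → run H
t=29: vr[E=5120/423 H=13238272/1057923] → run E
t=30: vr[E=2048/141 H=13238272/1057923] → run H
t=31: vr[E=2048/141 H=5266432/352641] → run E
t=32: vr[H=5266432/352641] → run H
t=33: (idle)
t=34: (idle)
t=35: (idle)
t=36: (idle)
t=37: (idle)

completion order = C, G, A, D, E, H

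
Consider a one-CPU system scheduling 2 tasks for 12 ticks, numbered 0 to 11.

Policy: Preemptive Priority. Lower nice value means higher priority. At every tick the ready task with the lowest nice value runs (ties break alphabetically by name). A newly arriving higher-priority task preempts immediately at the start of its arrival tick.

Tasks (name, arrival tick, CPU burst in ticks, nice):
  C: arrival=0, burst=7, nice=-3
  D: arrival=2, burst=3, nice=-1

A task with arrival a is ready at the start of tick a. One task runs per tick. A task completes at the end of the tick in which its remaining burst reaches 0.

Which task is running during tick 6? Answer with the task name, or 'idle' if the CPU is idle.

running at tick 6 = C

t=0: ready={C} → run C
t=1: ready={C} → run C
t=2: ready={C,D} → run C
t=3: ready={C,D} → run C
t=4: ready={C,D} → run C
t=5: ready={C,D} → run C
t=6: ready={C,D} → run C
t=7: ready={D} → run D
t=8: ready={D} → run D
t=9: ready={D} → run D
t=10: (idle)
t=11: (idle)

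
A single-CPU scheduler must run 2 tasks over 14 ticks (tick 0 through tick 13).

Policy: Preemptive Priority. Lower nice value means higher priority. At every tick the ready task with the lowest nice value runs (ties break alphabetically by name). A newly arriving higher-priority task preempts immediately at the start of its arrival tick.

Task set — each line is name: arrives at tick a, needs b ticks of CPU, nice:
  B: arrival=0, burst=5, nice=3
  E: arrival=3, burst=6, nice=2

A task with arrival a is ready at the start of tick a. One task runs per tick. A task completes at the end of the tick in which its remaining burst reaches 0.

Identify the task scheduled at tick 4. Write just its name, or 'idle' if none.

t=0: ready={B} → run B
t=1: ready={B} → run B
t=2: ready={B} → run B
t=3: ready={B,E} → run E
t=4: ready={B,E} → run E
t=5: ready={B,E} → run E
t=6: ready={B,E} → run E
t=7: ready={B,E} → run E
t=8: ready={B,E} → run E
t=9: ready={B} → run B
t=10: ready={B} → run B
t=11: (idle)
t=12: (idle)
t=13: (idle)

running at tick 4 = E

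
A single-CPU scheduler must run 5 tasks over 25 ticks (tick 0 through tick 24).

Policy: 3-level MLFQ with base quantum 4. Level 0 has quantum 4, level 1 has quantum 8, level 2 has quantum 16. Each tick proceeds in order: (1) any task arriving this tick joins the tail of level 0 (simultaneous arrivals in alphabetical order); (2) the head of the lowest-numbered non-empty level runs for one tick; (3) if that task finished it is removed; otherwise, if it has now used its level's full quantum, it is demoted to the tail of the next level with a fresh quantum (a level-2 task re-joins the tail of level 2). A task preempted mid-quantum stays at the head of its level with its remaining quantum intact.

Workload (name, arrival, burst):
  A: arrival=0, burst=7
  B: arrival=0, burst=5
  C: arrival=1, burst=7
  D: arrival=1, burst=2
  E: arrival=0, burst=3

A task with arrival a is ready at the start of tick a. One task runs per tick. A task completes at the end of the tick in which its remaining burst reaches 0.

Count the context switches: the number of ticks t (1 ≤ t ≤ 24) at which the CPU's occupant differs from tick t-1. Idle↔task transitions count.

context switches = 8

t=0: L0/L1/L2 = ABE/-/- → run A
t=1: L0/L1/L2 = ABECD/-/- → run A
t=2: L0/L1/L2 = ABECD/-/- → run A
t=3: L0/L1/L2 = ABECD/-/- → run A
t=4: L0/L1/L2 = BECD/A/- → run B
t=5: L0/L1/L2 = BECD/A/- → run B
t=6: L0/L1/L2 = BECD/A/- → run B
t=7: L0/L1/L2 = BECD/A/- → run B
t=8: L0/L1/L2 = ECD/AB/- → run E
t=9: L0/L1/L2 = ECD/AB/- → run E
t=10: L0/L1/L2 = ECD/AB/- → run E
t=11: L0/L1/L2 = CD/AB/- → run C
t=12: L0/L1/L2 = CD/AB/- → run C
t=13: L0/L1/L2 = CD/AB/- → run C
t=14: L0/L1/L2 = CD/AB/- → run C
t=15: L0/L1/L2 = D/ABC/- → run D
t=16: L0/L1/L2 = D/ABC/- → run D
t=17: L0/L1/L2 = -/ABC/- → run A
t=18: L0/L1/L2 = -/ABC/- → run A
t=19: L0/L1/L2 = -/ABC/- → run A
t=20: L0/L1/L2 = -/BC/- → run B
t=21: L0/L1/L2 = -/C/- → run C
t=22: L0/L1/L2 = -/C/- → run C
t=23: L0/L1/L2 = -/C/- → run C
t=24: (idle)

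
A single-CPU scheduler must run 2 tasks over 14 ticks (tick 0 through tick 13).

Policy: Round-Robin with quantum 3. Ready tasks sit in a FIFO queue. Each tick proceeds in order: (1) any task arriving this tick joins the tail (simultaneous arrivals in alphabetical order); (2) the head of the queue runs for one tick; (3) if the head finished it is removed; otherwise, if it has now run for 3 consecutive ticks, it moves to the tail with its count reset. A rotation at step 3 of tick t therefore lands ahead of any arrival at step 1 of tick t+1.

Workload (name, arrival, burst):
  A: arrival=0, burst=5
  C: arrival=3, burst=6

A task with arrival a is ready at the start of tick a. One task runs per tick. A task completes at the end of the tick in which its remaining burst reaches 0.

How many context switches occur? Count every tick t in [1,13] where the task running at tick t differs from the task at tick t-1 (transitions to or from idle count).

context switches = 2

t=0: queue=[A] q_used=0 → run A
t=1: queue=[A] q_used=1 → run A
t=2: queue=[A] q_used=2 → run A
t=3: queue=[A,C] q_used=0 → run A
t=4: queue=[A,C] q_used=1 → run A
t=5: queue=[C] q_used=0 → run C
t=6: queue=[C] q_used=1 → run C
t=7: queue=[C] q_used=2 → run C
t=8: queue=[C] q_used=0 → run C
t=9: queue=[C] q_used=1 → run C
t=10: queue=[C] q_used=2 → run C
t=11: (idle)
t=12: (idle)
t=13: (idle)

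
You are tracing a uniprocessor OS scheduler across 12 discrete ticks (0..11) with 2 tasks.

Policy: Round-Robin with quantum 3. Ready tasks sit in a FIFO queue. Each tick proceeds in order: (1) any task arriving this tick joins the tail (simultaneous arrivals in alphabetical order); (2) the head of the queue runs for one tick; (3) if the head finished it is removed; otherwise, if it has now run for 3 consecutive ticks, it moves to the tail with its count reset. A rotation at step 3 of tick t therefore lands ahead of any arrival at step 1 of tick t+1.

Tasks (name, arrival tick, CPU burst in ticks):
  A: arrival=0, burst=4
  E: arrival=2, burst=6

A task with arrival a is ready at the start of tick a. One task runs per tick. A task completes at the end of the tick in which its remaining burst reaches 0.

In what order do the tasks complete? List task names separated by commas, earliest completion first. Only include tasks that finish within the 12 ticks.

completion order = A, E

t=0: queue=[A] q_used=0 → run A
t=1: queue=[A] q_used=1 → run A
t=2: queue=[A,E] q_used=2 → run A
t=3: queue=[E,A] q_used=0 → run E
t=4: queue=[E,A] q_used=1 → run E
t=5: queue=[E,A] q_used=2 → run E
t=6: queue=[A,E] q_used=0 → run A
t=7: queue=[E] q_used=0 → run E
t=8: queue=[E] q_used=1 → run E
t=9: queue=[E] q_used=2 → run E
t=10: (idle)
t=11: (idle)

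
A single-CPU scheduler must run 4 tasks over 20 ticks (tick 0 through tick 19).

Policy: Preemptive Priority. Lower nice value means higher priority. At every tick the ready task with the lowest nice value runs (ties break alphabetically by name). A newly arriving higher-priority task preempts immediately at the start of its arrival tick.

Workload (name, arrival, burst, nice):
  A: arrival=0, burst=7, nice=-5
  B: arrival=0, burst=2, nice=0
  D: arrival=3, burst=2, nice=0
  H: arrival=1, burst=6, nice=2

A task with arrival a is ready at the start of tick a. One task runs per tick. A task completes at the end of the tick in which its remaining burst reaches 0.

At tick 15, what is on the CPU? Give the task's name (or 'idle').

running at tick 15 = H

t=0: ready={A,B} → run A
t=1: ready={A,B,H} → run A
t=2: ready={A,B,H} → run A
t=3: ready={A,B,D,H} → run A
t=4: ready={A,B,D,H} → run A
t=5: ready={A,B,D,H} → run A
t=6: ready={A,B,D,H} → run A
t=7: ready={B,D,H} → run B
t=8: ready={B,D,H} → run B
t=9: ready={D,H} → run D
t=10: ready={D,H} → run D
t=11: ready={H} → run H
t=12: ready={H} → run H
t=13: ready={H} → run H
t=14: ready={H} → run H
t=15: ready={H} → run H
t=16: ready={H} → run H
t=17: (idle)
t=18: (idle)
t=19: (idle)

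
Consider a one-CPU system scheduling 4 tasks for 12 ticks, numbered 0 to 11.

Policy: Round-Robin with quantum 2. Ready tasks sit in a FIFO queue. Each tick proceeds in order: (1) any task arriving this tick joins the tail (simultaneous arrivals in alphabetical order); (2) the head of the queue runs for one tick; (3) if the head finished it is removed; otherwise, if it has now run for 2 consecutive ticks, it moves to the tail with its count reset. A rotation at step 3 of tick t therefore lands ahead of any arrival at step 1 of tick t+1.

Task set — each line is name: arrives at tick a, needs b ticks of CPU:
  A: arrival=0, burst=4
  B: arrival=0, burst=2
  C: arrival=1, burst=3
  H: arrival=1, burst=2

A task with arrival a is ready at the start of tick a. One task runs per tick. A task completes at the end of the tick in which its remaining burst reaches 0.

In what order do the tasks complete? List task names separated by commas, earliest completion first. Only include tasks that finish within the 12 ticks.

completion order = B, H, A, C

t=0: queue=[A,B] q_used=0 → run A
t=1: queue=[A,B,C,H] q_used=1 → run A
t=2: queue=[B,C,H,A] q_used=0 → run B
t=3: queue=[B,C,H,A] q_used=1 → run B
t=4: queue=[C,H,A] q_used=0 → run C
t=5: queue=[C,H,A] q_used=1 → run C
t=6: queue=[H,A,C] q_used=0 → run H
t=7: queue=[H,A,C] q_used=1 → run H
t=8: queue=[A,C] q_used=0 → run A
t=9: queue=[A,C] q_used=1 → run A
t=10: queue=[C] q_used=0 → run C
t=11: (idle)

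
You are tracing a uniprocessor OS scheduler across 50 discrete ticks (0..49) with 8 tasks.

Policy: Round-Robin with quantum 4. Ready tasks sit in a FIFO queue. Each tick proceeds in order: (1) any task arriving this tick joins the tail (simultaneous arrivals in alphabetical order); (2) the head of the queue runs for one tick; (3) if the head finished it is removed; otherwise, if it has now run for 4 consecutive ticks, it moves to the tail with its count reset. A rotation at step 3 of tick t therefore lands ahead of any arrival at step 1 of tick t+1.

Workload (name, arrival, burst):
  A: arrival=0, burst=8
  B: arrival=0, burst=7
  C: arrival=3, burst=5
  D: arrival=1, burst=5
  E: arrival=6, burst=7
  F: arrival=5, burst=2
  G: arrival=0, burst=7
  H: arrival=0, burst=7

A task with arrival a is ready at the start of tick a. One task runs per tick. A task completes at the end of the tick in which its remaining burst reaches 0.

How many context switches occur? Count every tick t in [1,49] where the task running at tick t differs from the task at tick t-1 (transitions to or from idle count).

t=0: queue=[A,B,G,H] q_used=0 → run A
t=1: queue=[A,B,G,H,D] q_used=1 → run A
t=2: queue=[A,B,G,H,D] q_used=2 → run A
t=3: queue=[A,B,G,H,D,C] q_used=3 → run A
t=4: queue=[B,G,H,D,C,A] q_used=0 → run B
t=5: queue=[B,G,H,D,C,A,F] q_used=1 → run B
t=6: queue=[B,G,H,D,C,A,F,E] q_used=2 → run B
t=7: queue=[B,G,H,D,C,A,F,E] q_used=3 → run B
t=8: queue=[G,H,D,C,A,F,E,B] q_used=0 → run G
t=9: queue=[G,H,D,C,A,F,E,B] q_used=1 → run G
t=10: queue=[G,H,D,C,A,F,E,B] q_used=2 → run G
t=11: queue=[G,H,D,C,A,F,E,B] q_used=3 → run G
t=12: queue=[H,D,C,A,F,E,B,G] q_used=0 → run H
t=13: queue=[H,D,C,A,F,E,B,G] q_used=1 → run H
t=14: queue=[H,D,C,A,F,E,B,G] q_used=2 → run H
t=15: queue=[H,D,C,A,F,E,B,G] q_used=3 → run H
t=16: queue=[D,C,A,F,E,B,G,H] q_used=0 → run D
t=17: queue=[D,C,A,F,E,B,G,H] q_used=1 → run D
t=18: queue=[D,C,A,F,E,B,G,H] q_used=2 → run D
t=19: queue=[D,C,A,F,E,B,G,H] q_used=3 → run D
t=20: queue=[C,A,F,E,B,G,H,D] q_used=0 → run C
t=21: queue=[C,A,F,E,B,G,H,D] q_used=1 → run C
t=22: queue=[C,A,F,E,B,G,H,D] q_used=2 → run C
t=23: queue=[C,A,F,E,B,G,H,D] q_used=3 → run C
t=24: queue=[A,F,E,B,G,H,D,C] q_used=0 → run A
t=25: queue=[A,F,E,B,G,H,D,C] q_used=1 → run A
t=26: queue=[A,F,E,B,G,H,D,C] q_used=2 → run A
t=27: queue=[A,F,E,B,G,H,D,C] q_used=3 → run A
t=28: queue=[F,E,B,G,H,D,C] q_used=0 → run F
t=29: queue=[F,E,B,G,H,D,C] q_used=1 → run F
t=30: queue=[E,B,G,H,D,C] q_used=0 → run E
t=31: queue=[E,B,G,H,D,C] q_used=1 → run E
t=32: queue=[E,B,G,H,D,C] q_used=2 → run E
t=33: queue=[E,B,G,H,D,C] q_used=3 → run E
t=34: queue=[B,G,H,D,C,E] q_used=0 → run B
t=35: queue=[B,G,H,D,C,E] q_used=1 → run B
t=36: queue=[B,G,H,D,C,E] q_used=2 → run B
t=37: queue=[G,H,D,C,E] q_used=0 → run G
t=38: queue=[G,H,D,C,E] q_used=1 → run G
t=39: queue=[G,H,D,C,E] q_used=2 → run G
t=40: queue=[H,D,C,E] q_used=0 → run H
t=41: queue=[H,D,C,E] q_used=1 → run H
t=42: queue=[H,D,C,E] q_used=2 → run H
t=43: queue=[D,C,E] q_used=0 → run D
t=44: queue=[C,E] q_used=0 → run C
t=45: queue=[E] q_used=0 → run E
t=46: queue=[E] q_used=1 → run E
t=47: queue=[E] q_used=2 → run E
t=48: (idle)
t=49: (idle)

context switches = 15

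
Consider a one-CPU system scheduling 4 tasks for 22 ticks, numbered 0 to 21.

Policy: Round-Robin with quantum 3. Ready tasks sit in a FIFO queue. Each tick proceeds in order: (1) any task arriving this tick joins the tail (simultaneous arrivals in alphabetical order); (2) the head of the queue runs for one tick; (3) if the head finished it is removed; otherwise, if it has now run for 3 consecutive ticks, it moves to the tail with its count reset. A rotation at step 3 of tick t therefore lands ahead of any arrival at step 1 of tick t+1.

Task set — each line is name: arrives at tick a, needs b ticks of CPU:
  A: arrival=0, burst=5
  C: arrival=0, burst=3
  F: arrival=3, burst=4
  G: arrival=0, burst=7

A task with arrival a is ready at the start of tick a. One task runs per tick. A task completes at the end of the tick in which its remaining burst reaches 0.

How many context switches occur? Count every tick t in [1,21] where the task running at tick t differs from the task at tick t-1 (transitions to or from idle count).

context switches = 8

t=0: queue=[A,C,G] q_used=0 → run A
t=1: queue=[A,C,G] q_used=1 → run A
t=2: queue=[A,C,G] q_used=2 → run A
t=3: queue=[C,G,A,F] q_used=0 → run C
t=4: queue=[C,G,A,F] q_used=1 → run C
t=5: queue=[C,G,A,F] q_used=2 → run C
t=6: queue=[G,A,F] q_used=0 → run G
t=7: queue=[G,A,F] q_used=1 → run G
t=8: queue=[G,A,F] q_used=2 → run G
t=9: queue=[A,F,G] q_used=0 → run A
t=10: queue=[A,F,G] q_used=1 → run A
t=11: queue=[F,G] q_used=0 → run F
t=12: queue=[F,G] q_used=1 → run F
t=13: queue=[F,G] q_used=2 → run F
t=14: queue=[G,F] q_used=0 → run G
t=15: queue=[G,F] q_used=1 → run G
t=16: queue=[G,F] q_used=2 → run G
t=17: queue=[F,G] q_used=0 → run F
t=18: queue=[G] q_used=0 → run G
t=19: (idle)
t=20: (idle)
t=21: (idle)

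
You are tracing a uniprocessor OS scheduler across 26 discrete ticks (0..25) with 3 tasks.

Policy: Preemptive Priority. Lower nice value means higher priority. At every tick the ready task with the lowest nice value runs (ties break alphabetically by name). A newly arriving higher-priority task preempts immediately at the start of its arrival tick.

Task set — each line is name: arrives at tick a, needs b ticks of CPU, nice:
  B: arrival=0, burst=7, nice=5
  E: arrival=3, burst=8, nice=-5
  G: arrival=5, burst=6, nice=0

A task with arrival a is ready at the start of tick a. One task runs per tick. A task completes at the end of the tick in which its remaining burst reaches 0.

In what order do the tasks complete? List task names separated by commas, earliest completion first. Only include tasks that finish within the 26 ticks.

completion order = E, G, B

t=0: ready={B} → run B
t=1: ready={B} → run B
t=2: ready={B} → run B
t=3: ready={B,E} → run E
t=4: ready={B,E} → run E
t=5: ready={B,E,G} → run E
t=6: ready={B,E,G} → run E
t=7: ready={B,E,G} → run E
t=8: ready={B,E,G} → run E
t=9: ready={B,E,G} → run E
t=10: ready={B,E,G} → run E
t=11: ready={B,G} → run G
t=12: ready={B,G} → run G
t=13: ready={B,G} → run G
t=14: ready={B,G} → run G
t=15: ready={B,G} → run G
t=16: ready={B,G} → run G
t=17: ready={B} → run B
t=18: ready={B} → run B
t=19: ready={B} → run B
t=20: ready={B} → run B
t=21: (idle)
t=22: (idle)
t=23: (idle)
t=24: (idle)
t=25: (idle)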